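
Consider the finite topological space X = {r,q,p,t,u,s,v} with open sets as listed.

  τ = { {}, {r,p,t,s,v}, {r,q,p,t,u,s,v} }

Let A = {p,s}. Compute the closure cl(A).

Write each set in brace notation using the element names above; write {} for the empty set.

{r,q,p,t,u,s,v}

cl via duality: int({r,q,t,u,v}) = {}, so X∖{} = {r,q,p,t,u,s,v}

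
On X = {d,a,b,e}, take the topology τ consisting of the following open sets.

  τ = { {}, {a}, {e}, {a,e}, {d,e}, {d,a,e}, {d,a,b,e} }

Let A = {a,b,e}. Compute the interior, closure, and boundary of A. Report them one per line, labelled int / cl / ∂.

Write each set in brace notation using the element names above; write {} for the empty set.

int(A) = {a,e}
cl(A)  = {d,a,b,e}
∂A     = {d,b}

opens ⊆ A: {}, {e}, {a}, {a,e}; union → int = {a,e}
complement {d}; its interior {}; cl(A) = X∖{} = {d,a,b,e}
boundary = {d,a,b,e} ∖ {a,e} = {d,b}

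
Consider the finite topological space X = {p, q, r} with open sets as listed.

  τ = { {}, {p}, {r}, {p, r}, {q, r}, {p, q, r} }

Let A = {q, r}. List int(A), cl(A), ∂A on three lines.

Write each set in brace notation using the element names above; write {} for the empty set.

int(A) = {q, r}
cl(A)  = {q, r}
∂A     = {}

opens ⊆ A: {}, {r}, {q, r}; union → int = {q, r}
complement {p}; its interior {p}; cl(A) = X∖{p} = {q, r}
boundary = {q, r} ∖ {q, r} = {}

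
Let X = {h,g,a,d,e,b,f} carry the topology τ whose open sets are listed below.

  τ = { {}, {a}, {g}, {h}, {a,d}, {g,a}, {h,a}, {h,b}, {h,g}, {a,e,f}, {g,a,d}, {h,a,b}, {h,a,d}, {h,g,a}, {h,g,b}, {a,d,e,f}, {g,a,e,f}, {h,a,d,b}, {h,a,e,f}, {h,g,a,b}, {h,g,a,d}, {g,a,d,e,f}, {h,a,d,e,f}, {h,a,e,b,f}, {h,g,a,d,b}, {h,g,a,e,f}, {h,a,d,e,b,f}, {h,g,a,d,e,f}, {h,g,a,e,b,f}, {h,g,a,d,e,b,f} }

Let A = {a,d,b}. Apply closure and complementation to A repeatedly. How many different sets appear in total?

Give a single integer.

cl via duality: int({h,g,e,f}) = {h,g}, so X∖{h,g} = {a,d,e,b,f}
Write k for closure, c for complement:
  1. A     = {a,d,b}
  2. kA    = {a,d,e,b,f}
  3. cA    = {h,g,e,f}
  4. ckA   = {h,g}
  5. kcA   = {h,g,e,b,f}
  6. kckA  = {h,g,b}
  7. ckcA  = {a,d}
  8. ckckA = {a,d,e,f}
applying k or c yields no new set

8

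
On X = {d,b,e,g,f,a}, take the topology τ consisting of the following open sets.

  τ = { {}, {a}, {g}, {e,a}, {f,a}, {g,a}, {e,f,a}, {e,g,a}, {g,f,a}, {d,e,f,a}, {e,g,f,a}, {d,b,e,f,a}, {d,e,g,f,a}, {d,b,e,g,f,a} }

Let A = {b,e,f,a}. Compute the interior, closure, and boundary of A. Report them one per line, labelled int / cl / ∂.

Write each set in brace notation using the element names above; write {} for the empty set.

opens ⊆ A: {}, {a}, {f,a}, {e,a}, {e,f,a}; union → int = {e,f,a}
complement {d,g}; its interior {g}; cl(A) = X∖{g} = {d,b,e,f,a}
boundary = {d,b,e,f,a} ∖ {e,f,a} = {d,b}

int(A) = {e,f,a}
cl(A)  = {d,b,e,f,a}
∂A     = {d,b}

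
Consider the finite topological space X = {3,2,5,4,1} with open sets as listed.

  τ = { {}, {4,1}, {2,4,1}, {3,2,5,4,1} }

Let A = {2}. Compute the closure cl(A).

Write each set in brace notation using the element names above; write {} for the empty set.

complement {3,5,4,1}; its interior {4,1}; cl(A) = X∖{4,1} = {3,2,5}

{3,2,5}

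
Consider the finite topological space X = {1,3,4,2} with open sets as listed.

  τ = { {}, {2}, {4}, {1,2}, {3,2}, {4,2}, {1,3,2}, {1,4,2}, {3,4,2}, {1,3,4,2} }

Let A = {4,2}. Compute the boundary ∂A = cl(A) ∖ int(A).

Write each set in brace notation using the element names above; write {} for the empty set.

{1,3}

opens ⊆ A: {}, {4}, {2}, {4,2}; union → int = {4,2}
complement {1,3}; its interior {}; cl(A) = X∖{} = {1,3,4,2}
boundary = {1,3,4,2} ∖ {4,2} = {1,3}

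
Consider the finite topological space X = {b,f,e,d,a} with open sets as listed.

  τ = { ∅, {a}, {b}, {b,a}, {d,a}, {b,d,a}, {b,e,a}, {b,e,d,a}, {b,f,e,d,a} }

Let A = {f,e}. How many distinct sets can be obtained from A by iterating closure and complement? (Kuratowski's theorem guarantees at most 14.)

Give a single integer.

4

complement {b,d,a}; its interior {b,d,a}; cl(A) = X∖{b,d,a} = {f,e}
With k = closure, c = complement:
  1. A     = {f,e}
  2. cA    = {b,d,a}
  3. kcA   = {b,f,e,d,a}
  4. ckcA  = ∅
k, c of each give nothing new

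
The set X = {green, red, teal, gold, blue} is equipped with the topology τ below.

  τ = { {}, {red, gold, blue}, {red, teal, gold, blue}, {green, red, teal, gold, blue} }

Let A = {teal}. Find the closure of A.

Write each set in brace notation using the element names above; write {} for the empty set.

{green, teal}

closure: X∖int(X∖A) = X∖{red, gold, blue} = {green, teal}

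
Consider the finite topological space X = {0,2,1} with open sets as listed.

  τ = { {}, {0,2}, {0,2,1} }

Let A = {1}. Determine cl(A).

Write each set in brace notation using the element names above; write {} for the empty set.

closure: X∖int(X∖A) = X∖{0,2} = {1}

{1}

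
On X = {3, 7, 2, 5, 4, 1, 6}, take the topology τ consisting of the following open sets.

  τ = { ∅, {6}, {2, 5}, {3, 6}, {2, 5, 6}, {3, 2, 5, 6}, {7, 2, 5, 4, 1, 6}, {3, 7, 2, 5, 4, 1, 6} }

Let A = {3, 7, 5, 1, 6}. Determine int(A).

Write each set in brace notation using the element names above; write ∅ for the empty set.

interior: largest open inside A is {3, 6} (from ∅, {6}, {3, 6})

{3, 6}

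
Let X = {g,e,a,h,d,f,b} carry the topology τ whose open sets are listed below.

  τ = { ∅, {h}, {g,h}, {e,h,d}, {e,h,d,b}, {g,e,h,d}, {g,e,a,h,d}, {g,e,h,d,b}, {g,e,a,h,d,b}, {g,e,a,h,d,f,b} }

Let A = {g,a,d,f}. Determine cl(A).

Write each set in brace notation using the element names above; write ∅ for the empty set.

{g,e,a,d,f,b}

X∖A={e,h,b}, int(X∖A)={h}, hence cl(A)={g,e,a,d,f,b}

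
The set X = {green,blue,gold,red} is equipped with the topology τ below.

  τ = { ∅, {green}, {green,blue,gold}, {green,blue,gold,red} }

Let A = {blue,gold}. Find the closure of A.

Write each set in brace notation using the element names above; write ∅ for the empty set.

X∖A={green,red}, int(X∖A)={green}, hence cl(A)={blue,gold,red}

{blue,gold,red}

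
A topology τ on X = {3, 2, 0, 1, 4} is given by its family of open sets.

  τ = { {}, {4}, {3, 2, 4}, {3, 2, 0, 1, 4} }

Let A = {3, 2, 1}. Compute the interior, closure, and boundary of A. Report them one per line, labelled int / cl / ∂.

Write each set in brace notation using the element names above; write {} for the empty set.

opens ⊆ A: {}; union → int = {}
complement {0, 4}; its interior {4}; cl(A) = X∖{4} = {3, 2, 0, 1}
boundary = {3, 2, 0, 1} ∖ {} = {3, 2, 0, 1}

int(A) = {}
cl(A)  = {3, 2, 0, 1}
∂A     = {3, 2, 0, 1}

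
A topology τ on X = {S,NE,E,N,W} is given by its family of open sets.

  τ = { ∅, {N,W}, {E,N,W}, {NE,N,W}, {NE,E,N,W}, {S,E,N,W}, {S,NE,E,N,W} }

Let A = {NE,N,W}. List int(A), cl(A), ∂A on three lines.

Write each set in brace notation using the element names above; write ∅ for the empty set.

int(A) = {NE,N,W}
cl(A)  = {S,NE,E,N,W}
∂A     = {S,E}

open subsets of A: ∅, {N,W}, {NE,N,W}; so int(A) = {NE,N,W}
closure: X∖int(X∖A) = X∖∅ = {S,NE,E,N,W}
∂A = {S,NE,E,N,W} minus {NE,N,W} = {S,E}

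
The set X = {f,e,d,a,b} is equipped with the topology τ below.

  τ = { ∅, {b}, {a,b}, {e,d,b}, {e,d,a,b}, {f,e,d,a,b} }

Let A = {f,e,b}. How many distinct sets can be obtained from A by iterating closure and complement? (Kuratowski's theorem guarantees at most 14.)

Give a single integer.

complement {d,a}; its interior ∅; cl(A) = X∖∅ = {f,e,d,a,b}
With k = closure, c = complement:
  1. A     = {f,e,b}
  2. kA    = {f,e,d,a,b}
  3. cA    = {d,a}
  4. ckA   = ∅
  5. kcA   = {f,e,d,a}
  6. ckcA  = {b}
k, c of each give nothing new

6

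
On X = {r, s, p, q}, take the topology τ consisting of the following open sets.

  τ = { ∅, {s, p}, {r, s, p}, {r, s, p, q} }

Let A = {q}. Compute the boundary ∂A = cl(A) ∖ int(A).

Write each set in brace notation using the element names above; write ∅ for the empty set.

U open, U⊆A: ∅. int(A) = ⋃ = ∅
X∖A={r, s, p}, int(X∖A)={r, s, p}, hence cl(A)={q}
∂A: remove int from cl → {q}

{q}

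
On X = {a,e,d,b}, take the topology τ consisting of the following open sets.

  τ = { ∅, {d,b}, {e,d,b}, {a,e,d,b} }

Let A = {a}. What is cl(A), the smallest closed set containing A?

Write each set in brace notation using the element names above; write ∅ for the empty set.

{a}

complement {e,d,b}; its interior {e,d,b}; cl(A) = X∖{e,d,b} = {a}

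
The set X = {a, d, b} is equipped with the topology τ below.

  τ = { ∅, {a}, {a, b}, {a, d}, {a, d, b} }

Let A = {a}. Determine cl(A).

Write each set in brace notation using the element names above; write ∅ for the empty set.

closure: X∖int(X∖A) = X∖∅ = {a, d, b}

{a, d, b}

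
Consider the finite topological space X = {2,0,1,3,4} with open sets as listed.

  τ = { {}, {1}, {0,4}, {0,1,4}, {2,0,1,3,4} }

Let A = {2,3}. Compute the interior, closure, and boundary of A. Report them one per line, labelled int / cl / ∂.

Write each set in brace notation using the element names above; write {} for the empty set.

int(A) = {}
cl(A)  = {2,3}
∂A     = {2,3}

opens ⊆ A: {}; union → int = {}
complement {0,1,4}; its interior {0,1,4}; cl(A) = X∖{0,1,4} = {2,3}
boundary = {2,3} ∖ {} = {2,3}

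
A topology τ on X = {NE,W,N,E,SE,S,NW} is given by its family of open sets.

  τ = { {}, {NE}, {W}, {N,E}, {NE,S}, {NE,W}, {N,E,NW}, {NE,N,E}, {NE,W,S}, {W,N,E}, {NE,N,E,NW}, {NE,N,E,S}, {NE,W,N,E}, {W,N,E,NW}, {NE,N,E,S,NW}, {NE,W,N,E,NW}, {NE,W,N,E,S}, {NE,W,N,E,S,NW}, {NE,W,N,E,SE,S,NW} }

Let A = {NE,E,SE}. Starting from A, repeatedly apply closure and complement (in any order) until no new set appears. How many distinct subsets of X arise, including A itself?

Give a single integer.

X∖A={W,N,S,NW}, int(X∖A)={W}, hence cl(A)={NE,N,E,SE,S,NW}
Orbit (k=closure, c=complement):
  1. A     = {NE,E,SE}
  2. kA    = {NE,N,E,SE,S,NW}
  3. cA    = {W,N,S,NW}
  4. ckA   = {W}
  5. kcA   = {W,N,E,SE,S,NW}
  6. kckA  = {W,SE}
  7. ckcA  = {NE}
  8. ckckA = {NE,N,E,S,NW}
  9. kckcA = {NE,SE,S}
  10. ckckcA = {W,N,E,NW}
  11. kckckcA = {W,N,E,SE,NW}
  12. ckckckcA = {NE,S}
(closed under both — stop)

12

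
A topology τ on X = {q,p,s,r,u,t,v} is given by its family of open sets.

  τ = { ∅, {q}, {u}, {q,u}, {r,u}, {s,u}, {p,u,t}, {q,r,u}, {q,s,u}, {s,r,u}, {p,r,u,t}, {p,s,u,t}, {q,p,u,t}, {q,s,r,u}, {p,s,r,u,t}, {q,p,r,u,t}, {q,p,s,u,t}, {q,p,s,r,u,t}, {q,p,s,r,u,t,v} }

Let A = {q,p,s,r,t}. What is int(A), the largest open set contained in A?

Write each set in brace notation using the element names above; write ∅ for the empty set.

opens ⊆ A: ∅, {q}; union → int = {q}

{q}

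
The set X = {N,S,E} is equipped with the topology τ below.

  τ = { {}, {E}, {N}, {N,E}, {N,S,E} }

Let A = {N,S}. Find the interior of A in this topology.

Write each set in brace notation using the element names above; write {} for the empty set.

{N}

U open, U⊆A: {}, {N}. int(A) = ⋃ = {N}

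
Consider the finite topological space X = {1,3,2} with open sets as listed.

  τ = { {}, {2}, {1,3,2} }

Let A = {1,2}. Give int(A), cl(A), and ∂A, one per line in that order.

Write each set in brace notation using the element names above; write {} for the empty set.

int(A) = {2}
cl(A)  = {1,3,2}
∂A     = {1,3}

opens ⊆ A: {}, {2}; union → int = {2}
complement {3}; its interior {}; cl(A) = X∖{} = {1,3,2}
boundary = {1,3,2} ∖ {2} = {1,3}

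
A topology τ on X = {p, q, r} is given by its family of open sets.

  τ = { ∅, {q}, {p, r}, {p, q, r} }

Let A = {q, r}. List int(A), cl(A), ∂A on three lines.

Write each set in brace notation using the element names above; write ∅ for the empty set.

opens ⊆ A: ∅, {q}; union → int = {q}
complement {p}; its interior ∅; cl(A) = X∖∅ = {p, q, r}
boundary = {p, q, r} ∖ {q} = {p, r}

int(A) = {q}
cl(A)  = {p, q, r}
∂A     = {p, r}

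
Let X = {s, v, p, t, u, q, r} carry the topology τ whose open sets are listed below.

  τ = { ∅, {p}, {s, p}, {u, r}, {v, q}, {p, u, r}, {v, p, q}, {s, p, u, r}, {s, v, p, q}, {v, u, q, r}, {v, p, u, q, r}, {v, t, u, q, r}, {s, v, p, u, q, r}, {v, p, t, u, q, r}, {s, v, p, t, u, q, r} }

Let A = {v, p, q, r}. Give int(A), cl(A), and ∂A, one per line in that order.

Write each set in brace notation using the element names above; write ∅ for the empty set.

U open, U⊆A: ∅, {p}, {v, q}, {v, p, q}. int(A) = ⋃ = {v, p, q}
X∖A={s, t, u}, int(X∖A)=∅, hence cl(A)={s, v, p, t, u, q, r}
∂A: remove int from cl → {s, t, u, r}

int(A) = {v, p, q}
cl(A)  = {s, v, p, t, u, q, r}
∂A     = {s, t, u, r}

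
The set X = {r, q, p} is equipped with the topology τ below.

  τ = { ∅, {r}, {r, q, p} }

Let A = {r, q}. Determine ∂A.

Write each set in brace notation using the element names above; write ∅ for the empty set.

open subsets of A: ∅, {r}; so int(A) = {r}
closure: X∖int(X∖A) = X∖∅ = {r, q, p}
∂A = {r, q, p} minus {r} = {q, p}

{q, p}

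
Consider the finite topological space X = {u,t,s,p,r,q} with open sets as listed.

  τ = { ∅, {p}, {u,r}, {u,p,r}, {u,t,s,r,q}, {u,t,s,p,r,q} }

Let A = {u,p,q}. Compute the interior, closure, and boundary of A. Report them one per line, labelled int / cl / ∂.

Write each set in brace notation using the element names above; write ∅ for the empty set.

interior: largest open inside A is {p} (from ∅, {p})
cl via duality: int({t,s,r}) = ∅, so X∖∅ = {u,t,s,p,r,q}
cl∖int = {u,t,s,r,q}

int(A) = {p}
cl(A)  = {u,t,s,p,r,q}
∂A     = {u,t,s,r,q}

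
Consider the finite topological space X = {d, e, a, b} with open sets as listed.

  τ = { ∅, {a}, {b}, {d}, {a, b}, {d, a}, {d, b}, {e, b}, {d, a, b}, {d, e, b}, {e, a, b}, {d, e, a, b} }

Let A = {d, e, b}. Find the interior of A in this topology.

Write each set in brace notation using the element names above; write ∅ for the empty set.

{d, e, b}

interior: largest open inside A is {d, e, b} (from ∅, {b}, {d}, {e, b}, {d, b}, {d, e, b})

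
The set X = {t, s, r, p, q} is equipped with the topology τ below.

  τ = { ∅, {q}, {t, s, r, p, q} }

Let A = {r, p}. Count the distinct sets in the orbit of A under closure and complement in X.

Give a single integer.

6

X∖A={t, s, q}, int(X∖A)={q}, hence cl(A)={t, s, r, p}
Orbit (k=closure, c=complement):
  1. A     = {r, p}
  2. kA    = {t, s, r, p}
  3. cA    = {t, s, q}
  4. ckA   = {q}
  5. kcA   = {t, s, r, p, q}
  6. ckcA  = ∅
(closed under both — stop)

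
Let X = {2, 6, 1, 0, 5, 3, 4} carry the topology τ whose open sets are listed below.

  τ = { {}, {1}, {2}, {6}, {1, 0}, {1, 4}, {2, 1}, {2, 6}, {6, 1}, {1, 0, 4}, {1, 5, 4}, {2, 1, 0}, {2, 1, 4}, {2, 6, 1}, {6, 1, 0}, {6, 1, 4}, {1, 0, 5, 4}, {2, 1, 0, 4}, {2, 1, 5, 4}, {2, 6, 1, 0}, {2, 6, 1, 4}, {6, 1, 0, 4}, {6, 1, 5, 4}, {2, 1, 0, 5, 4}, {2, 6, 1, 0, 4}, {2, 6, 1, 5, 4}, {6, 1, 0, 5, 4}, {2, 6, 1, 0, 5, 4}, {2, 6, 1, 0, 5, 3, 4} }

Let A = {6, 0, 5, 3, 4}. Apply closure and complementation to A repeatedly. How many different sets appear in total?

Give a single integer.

X∖A={2, 1}, int(X∖A)={2, 1}, hence cl(A)={6, 0, 5, 3, 4}
Orbit (k=closure, c=complement):
  1. A     = {6, 0, 5, 3, 4}
  2. cA    = {2, 1}
  3. kcA   = {2, 1, 0, 5, 3, 4}
  4. ckcA  = {6}
  5. kckcA = {6, 3}
  6. ckckcA = {2, 1, 0, 5, 4}
(closed under both — stop)

6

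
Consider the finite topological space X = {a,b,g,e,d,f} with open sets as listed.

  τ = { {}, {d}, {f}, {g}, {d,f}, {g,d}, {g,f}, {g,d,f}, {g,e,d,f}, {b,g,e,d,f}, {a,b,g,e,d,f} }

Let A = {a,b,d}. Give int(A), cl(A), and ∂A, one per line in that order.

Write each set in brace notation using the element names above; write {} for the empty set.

int(A) = {d}
cl(A)  = {a,b,e,d}
∂A     = {a,b,e}

U open, U⊆A: {}, {d}. int(A) = ⋃ = {d}
X∖A={g,e,f}, int(X∖A)={g,f}, hence cl(A)={a,b,e,d}
∂A: remove int from cl → {a,b,e}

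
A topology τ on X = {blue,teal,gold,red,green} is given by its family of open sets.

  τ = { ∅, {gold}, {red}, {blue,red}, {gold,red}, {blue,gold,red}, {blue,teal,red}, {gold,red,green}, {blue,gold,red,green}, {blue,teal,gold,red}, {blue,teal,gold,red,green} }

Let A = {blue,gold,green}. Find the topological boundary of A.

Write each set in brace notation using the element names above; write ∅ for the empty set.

U open, U⊆A: ∅, {gold}. int(A) = ⋃ = {gold}
X∖A={teal,red}, int(X∖A)={red}, hence cl(A)={blue,teal,gold,green}
∂A: remove int from cl → {blue,teal,green}

{blue,teal,green}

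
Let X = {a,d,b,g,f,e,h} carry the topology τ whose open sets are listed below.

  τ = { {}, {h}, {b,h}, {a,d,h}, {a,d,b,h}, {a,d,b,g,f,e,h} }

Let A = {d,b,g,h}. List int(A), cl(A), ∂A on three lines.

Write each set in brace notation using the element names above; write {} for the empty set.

interior: largest open inside A is {b,h} (from {}, {h}, {b,h})
cl via duality: int({a,f,e}) = {}, so X∖{} = {a,d,b,g,f,e,h}
cl∖int = {a,d,g,f,e}

int(A) = {b,h}
cl(A)  = {a,d,b,g,f,e,h}
∂A     = {a,d,g,f,e}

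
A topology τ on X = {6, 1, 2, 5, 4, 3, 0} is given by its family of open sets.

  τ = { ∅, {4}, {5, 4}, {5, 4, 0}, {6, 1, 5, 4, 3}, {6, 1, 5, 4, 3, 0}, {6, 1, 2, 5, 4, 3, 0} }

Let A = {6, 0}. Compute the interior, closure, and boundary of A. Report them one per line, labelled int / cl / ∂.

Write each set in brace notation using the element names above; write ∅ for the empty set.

int(A) = ∅
cl(A)  = {6, 1, 2, 3, 0}
∂A     = {6, 1, 2, 3, 0}

open subsets of A: ∅; so int(A) = ∅
closure: X∖int(X∖A) = X∖{5, 4} = {6, 1, 2, 3, 0}
∂A = {6, 1, 2, 3, 0} minus ∅ = {6, 1, 2, 3, 0}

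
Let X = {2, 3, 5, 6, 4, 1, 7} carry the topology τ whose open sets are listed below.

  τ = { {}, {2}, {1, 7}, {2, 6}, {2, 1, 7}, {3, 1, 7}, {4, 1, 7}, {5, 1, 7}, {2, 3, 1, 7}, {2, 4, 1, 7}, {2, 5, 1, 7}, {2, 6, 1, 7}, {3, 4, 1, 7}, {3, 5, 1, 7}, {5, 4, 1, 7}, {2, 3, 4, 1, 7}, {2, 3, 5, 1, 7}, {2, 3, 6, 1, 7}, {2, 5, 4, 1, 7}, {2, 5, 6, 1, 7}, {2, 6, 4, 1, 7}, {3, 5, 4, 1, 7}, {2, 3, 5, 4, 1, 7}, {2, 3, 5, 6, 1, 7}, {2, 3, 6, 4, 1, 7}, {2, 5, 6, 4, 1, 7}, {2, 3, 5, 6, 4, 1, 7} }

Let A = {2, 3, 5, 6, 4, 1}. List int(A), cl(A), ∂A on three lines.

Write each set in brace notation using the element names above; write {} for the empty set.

int(A) = {2, 6}
cl(A)  = {2, 3, 5, 6, 4, 1, 7}
∂A     = {3, 5, 4, 1, 7}

U open, U⊆A: {}, {2}, {2, 6}. int(A) = ⋃ = {2, 6}
X∖A={7}, int(X∖A)={}, hence cl(A)={2, 3, 5, 6, 4, 1, 7}
∂A: remove int from cl → {3, 5, 4, 1, 7}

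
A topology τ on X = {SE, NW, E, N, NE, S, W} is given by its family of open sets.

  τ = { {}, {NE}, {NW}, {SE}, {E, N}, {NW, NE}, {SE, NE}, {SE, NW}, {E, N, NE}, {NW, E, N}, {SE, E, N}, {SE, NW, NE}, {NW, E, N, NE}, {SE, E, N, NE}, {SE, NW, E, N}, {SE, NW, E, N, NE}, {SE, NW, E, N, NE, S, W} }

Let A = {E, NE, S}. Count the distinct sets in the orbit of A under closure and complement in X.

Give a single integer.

10

complement {SE, NW, N, W}; its interior {SE, NW}; cl(A) = X∖{SE, NW} = {E, N, NE, S, W}
With k = closure, c = complement:
  1. A     = {E, NE, S}
  2. kA    = {E, N, NE, S, W}
  3. cA    = {SE, NW, N, W}
  4. ckA   = {SE, NW}
  5. kcA   = {SE, NW, E, N, S, W}
  6. kckA  = {SE, NW, S, W}
  7. ckcA  = {NE}
  8. ckckA = {E, N, NE}
  9. kckcA = {NE, S, W}
  10. ckckcA = {SE, NW, E, N}
k, c of each give nothing new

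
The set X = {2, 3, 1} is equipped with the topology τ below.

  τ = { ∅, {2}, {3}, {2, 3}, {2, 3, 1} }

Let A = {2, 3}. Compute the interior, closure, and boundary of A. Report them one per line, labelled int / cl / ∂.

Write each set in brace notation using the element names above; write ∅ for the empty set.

U open, U⊆A: ∅, {2}, {3}, {2, 3}. int(A) = ⋃ = {2, 3}
X∖A={1}, int(X∖A)=∅, hence cl(A)={2, 3, 1}
∂A: remove int from cl → {1}

int(A) = {2, 3}
cl(A)  = {2, 3, 1}
∂A     = {1}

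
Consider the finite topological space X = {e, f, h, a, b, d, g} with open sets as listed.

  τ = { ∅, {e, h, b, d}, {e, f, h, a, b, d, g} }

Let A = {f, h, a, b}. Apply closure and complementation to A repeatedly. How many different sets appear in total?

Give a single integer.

4

cl via duality: int({e, d, g}) = ∅, so X∖∅ = {e, f, h, a, b, d, g}
Write k for closure, c for complement:
  1. A     = {f, h, a, b}
  2. kA    = {e, f, h, a, b, d, g}
  3. cA    = {e, d, g}
  4. ckA   = ∅
applying k or c yields no new set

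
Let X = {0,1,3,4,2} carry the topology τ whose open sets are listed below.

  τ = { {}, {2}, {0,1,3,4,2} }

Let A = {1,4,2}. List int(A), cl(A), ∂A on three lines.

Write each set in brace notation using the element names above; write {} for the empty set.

U open, U⊆A: {}, {2}. int(A) = ⋃ = {2}
X∖A={0,3}, int(X∖A)={}, hence cl(A)={0,1,3,4,2}
∂A: remove int from cl → {0,1,3,4}

int(A) = {2}
cl(A)  = {0,1,3,4,2}
∂A     = {0,1,3,4}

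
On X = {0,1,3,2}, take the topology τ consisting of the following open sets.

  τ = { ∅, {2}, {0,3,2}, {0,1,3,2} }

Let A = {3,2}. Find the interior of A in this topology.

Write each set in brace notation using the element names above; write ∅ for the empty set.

{2}

U open, U⊆A: ∅, {2}. int(A) = ⋃ = {2}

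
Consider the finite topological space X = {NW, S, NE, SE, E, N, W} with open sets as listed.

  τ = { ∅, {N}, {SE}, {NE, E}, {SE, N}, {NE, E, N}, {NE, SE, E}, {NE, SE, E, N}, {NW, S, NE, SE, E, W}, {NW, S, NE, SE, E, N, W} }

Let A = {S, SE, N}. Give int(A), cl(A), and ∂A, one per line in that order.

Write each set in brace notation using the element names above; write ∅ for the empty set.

open subsets of A: ∅, {N}, {SE}, {SE, N}; so int(A) = {SE, N}
closure: X∖int(X∖A) = X∖{NE, E} = {NW, S, SE, N, W}
∂A = {NW, S, SE, N, W} minus {SE, N} = {NW, S, W}

int(A) = {SE, N}
cl(A)  = {NW, S, SE, N, W}
∂A     = {NW, S, W}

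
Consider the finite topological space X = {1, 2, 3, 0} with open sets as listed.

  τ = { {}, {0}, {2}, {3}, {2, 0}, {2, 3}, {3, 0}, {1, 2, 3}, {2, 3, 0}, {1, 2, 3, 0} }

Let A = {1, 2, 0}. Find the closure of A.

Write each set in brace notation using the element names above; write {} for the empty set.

{1, 2, 0}

cl via duality: int({3}) = {3}, so X∖{3} = {1, 2, 0}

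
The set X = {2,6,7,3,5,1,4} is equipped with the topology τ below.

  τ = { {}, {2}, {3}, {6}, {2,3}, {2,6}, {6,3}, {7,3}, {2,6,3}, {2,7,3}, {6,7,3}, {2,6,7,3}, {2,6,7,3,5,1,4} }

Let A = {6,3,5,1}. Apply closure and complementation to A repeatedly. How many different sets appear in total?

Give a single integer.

complement {2,7,4}; its interior {2}; cl(A) = X∖{2} = {6,7,3,5,1,4}
With k = closure, c = complement:
  1. A     = {6,3,5,1}
  2. kA    = {6,7,3,5,1,4}
  3. cA    = {2,7,4}
  4. ckA   = {2}
  5. kcA   = {2,7,5,1,4}
  6. kckA  = {2,5,1,4}
  7. ckcA  = {6,3}
  8. ckckA = {6,7,3}
k, c of each give nothing new

8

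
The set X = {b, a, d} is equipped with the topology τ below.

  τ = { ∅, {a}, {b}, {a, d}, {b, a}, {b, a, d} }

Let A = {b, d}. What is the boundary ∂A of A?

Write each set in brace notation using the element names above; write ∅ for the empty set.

interior: largest open inside A is {b} (from ∅, {b})
cl via duality: int({a}) = {a}, so X∖{a} = {b, d}
cl∖int = {d}

{d}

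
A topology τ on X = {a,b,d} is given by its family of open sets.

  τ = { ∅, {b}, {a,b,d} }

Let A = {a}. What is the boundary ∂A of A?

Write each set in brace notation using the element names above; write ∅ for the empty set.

{a,d}

U open, U⊆A: ∅. int(A) = ⋃ = ∅
X∖A={b,d}, int(X∖A)={b}, hence cl(A)={a,d}
∂A: remove int from cl → {a,d}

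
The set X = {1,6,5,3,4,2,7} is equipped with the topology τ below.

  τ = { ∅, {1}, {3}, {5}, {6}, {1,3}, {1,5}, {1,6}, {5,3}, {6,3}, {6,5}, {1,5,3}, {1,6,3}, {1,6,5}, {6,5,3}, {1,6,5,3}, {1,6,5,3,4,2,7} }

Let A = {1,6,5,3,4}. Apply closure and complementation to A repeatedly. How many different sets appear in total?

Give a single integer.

X∖A={2,7}, int(X∖A)=∅, hence cl(A)={1,6,5,3,4,2,7}
Orbit (k=closure, c=complement):
  1. A     = {1,6,5,3,4}
  2. kA    = {1,6,5,3,4,2,7}
  3. cA    = {2,7}
  4. ckA   = ∅
  5. kcA   = {4,2,7}
  6. ckcA  = {1,6,5,3}
(closed under both — stop)

6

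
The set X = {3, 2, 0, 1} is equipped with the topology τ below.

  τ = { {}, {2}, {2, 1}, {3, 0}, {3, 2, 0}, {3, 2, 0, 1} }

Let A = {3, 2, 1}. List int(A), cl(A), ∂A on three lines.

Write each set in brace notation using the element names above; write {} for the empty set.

int(A) = {2, 1}
cl(A)  = {3, 2, 0, 1}
∂A     = {3, 0}

U open, U⊆A: {}, {2}, {2, 1}. int(A) = ⋃ = {2, 1}
X∖A={0}, int(X∖A)={}, hence cl(A)={3, 2, 0, 1}
∂A: remove int from cl → {3, 0}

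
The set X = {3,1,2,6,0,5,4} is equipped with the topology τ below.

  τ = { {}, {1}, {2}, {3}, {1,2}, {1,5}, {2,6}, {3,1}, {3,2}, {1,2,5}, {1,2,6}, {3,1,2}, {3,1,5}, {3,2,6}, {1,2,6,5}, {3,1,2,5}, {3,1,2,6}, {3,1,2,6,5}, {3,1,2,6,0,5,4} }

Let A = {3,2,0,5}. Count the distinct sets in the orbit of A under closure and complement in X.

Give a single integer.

X∖A={1,6,4}, int(X∖A)={1}, hence cl(A)={3,2,6,0,5,4}
Orbit (k=closure, c=complement):
  1. A     = {3,2,0,5}
  2. kA    = {3,2,6,0,5,4}
  3. cA    = {1,6,4}
  4. ckA   = {1}
  5. kcA   = {1,6,0,5,4}
  6. kckA  = {1,0,5,4}
  7. ckcA  = {3,2}
  8. ckckA = {3,2,6}
  9. kckcA = {3,2,6,0,4}
  10. ckckcA = {1,5}
(closed under both — stop)

10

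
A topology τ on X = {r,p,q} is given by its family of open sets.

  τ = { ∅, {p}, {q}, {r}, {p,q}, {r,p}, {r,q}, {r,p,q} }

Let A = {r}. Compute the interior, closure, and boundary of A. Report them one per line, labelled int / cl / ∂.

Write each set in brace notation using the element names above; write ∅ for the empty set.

int(A) = {r}
cl(A)  = {r}
∂A     = ∅

U open, U⊆A: ∅, {r}. int(A) = ⋃ = {r}
X∖A={p,q}, int(X∖A)={p,q}, hence cl(A)={r}
∂A: remove int from cl → ∅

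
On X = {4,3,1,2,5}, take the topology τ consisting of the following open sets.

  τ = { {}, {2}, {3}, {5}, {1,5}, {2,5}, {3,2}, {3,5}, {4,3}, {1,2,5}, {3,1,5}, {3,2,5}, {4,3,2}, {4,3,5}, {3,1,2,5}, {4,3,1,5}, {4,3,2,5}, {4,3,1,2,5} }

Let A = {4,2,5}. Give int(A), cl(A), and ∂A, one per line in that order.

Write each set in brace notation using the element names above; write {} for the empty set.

open subsets of A: {}, {2}, {5}, {2,5}; so int(A) = {2,5}
closure: X∖int(X∖A) = X∖{3} = {4,1,2,5}
∂A = {4,1,2,5} minus {2,5} = {4,1}

int(A) = {2,5}
cl(A)  = {4,1,2,5}
∂A     = {4,1}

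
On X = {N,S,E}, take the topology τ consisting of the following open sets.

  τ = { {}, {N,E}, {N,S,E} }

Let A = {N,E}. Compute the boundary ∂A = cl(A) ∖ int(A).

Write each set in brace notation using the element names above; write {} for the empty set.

{S}

interior: largest open inside A is {N,E} (from {}, {N,E})
cl via duality: int({S}) = {}, so X∖{} = {N,S,E}
cl∖int = {S}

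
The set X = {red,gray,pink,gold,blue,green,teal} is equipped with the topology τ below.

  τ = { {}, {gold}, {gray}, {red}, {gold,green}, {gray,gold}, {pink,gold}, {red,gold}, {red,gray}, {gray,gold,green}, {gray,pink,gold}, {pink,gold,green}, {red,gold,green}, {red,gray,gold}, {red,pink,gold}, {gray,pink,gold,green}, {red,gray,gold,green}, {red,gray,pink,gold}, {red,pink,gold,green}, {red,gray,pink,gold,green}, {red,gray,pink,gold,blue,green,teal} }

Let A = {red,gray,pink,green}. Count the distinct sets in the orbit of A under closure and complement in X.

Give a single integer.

complement {gold,blue,teal}; its interior {gold}; cl(A) = X∖{gold} = {red,gray,pink,blue,green,teal}
With k = closure, c = complement:
  1. A     = {red,gray,pink,green}
  2. kA    = {red,gray,pink,blue,green,teal}
  3. cA    = {gold,blue,teal}
  4. ckA   = {gold}
  5. kcA   = {pink,gold,blue,green,teal}
  6. ckcA  = {red,gray}
  7. kckcA = {red,gray,blue,teal}
  8. ckckcA = {pink,gold,green}
k, c of each give nothing new

8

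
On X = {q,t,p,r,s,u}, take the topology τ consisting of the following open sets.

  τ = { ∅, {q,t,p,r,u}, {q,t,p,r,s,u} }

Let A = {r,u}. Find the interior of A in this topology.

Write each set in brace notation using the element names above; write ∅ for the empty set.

∅

open subsets of A: ∅; so int(A) = ∅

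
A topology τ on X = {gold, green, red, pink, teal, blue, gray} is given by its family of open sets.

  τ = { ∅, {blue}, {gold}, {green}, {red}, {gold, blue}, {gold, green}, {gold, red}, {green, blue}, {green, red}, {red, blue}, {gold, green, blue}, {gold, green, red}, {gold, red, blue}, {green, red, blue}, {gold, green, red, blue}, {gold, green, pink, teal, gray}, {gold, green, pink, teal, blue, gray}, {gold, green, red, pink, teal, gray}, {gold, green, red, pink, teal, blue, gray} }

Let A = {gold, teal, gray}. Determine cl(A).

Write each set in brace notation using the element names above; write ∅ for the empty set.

{gold, pink, teal, gray}

cl via duality: int({green, red, pink, blue}) = {green, red, blue}, so X∖{green, red, blue} = {gold, pink, teal, gray}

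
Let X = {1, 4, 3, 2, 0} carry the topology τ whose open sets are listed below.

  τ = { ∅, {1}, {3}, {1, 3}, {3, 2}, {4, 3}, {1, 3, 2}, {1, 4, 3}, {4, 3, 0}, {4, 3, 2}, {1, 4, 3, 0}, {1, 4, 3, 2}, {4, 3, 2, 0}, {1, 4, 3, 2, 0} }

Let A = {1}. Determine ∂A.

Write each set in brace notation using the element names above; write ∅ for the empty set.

open subsets of A: ∅, {1}; so int(A) = {1}
closure: X∖int(X∖A) = X∖{4, 3, 2, 0} = {1}
∂A = {1} minus {1} = ∅

∅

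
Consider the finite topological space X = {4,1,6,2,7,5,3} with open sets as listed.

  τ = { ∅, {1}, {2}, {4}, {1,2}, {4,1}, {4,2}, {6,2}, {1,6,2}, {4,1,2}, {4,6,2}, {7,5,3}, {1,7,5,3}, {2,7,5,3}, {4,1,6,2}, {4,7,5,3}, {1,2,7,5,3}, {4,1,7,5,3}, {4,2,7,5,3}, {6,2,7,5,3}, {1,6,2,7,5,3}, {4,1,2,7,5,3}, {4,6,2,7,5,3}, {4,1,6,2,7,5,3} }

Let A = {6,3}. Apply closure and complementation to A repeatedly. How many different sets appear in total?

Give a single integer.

complement {4,1,2,7,5}; its interior {4,1,2}; cl(A) = X∖{4,1,2} = {6,7,5,3}
With k = closure, c = complement:
  1. A     = {6,3}
  2. kA    = {6,7,5,3}
  3. cA    = {4,1,2,7,5}
  4. ckA   = {4,1,2}
  5. kcA   = {4,1,6,2,7,5,3}
  6. kckA  = {4,1,6,2}
  7. ckcA  = ∅
  8. ckckA = {7,5,3}
k, c of each give nothing new

8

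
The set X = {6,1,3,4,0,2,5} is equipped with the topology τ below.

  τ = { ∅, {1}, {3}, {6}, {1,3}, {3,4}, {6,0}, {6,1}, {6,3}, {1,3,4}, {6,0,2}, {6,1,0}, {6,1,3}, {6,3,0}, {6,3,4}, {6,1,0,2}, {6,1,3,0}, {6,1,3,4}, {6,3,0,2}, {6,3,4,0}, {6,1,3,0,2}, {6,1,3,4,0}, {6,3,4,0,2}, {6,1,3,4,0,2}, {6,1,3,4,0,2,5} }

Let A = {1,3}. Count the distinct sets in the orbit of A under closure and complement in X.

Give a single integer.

complement {6,4,0,2,5}; its interior {6,0,2}; cl(A) = X∖{6,0,2} = {1,3,4,5}
With k = closure, c = complement:
  1. A     = {1,3}
  2. kA    = {1,3,4,5}
  3. cA    = {6,4,0,2,5}
  4. ckA   = {6,0,2}
  5. kckA  = {6,0,2,5}
  6. ckckA = {1,3,4}
k, c of each give nothing new

6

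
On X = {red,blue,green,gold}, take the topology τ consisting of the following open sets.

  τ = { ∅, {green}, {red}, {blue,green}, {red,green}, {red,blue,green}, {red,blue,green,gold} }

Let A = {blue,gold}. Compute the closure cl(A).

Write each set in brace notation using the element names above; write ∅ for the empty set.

{blue,gold}

cl via duality: int({red,green}) = {red,green}, so X∖{red,green} = {blue,gold}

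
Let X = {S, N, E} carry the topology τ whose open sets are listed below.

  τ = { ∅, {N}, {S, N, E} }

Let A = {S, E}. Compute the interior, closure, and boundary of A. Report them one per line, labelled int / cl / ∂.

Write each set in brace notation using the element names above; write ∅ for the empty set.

opens ⊆ A: ∅; union → int = ∅
complement {N}; its interior {N}; cl(A) = X∖{N} = {S, E}
boundary = {S, E} ∖ ∅ = {S, E}

int(A) = ∅
cl(A)  = {S, E}
∂A     = {S, E}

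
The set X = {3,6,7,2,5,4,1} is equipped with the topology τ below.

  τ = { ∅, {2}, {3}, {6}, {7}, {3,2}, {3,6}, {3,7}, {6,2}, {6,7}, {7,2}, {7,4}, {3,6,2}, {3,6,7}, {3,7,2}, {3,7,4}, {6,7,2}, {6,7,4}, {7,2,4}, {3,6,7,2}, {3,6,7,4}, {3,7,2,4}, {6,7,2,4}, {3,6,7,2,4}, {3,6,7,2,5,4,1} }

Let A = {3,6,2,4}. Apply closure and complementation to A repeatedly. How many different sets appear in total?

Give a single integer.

8

complement {7,5,1}; its interior {7}; cl(A) = X∖{7} = {3,6,2,5,4,1}
With k = closure, c = complement:
  1. A     = {3,6,2,4}
  2. kA    = {3,6,2,5,4,1}
  3. cA    = {7,5,1}
  4. ckA   = {7}
  5. kcA   = {7,5,4,1}
  6. ckcA  = {3,6,2}
  7. kckcA = {3,6,2,5,1}
  8. ckckcA = {7,4}
k, c of each give nothing new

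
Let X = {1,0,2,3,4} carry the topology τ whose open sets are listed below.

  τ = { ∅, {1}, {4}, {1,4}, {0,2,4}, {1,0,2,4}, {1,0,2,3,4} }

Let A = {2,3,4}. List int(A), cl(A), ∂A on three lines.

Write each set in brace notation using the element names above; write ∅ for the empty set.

int(A) = {4}
cl(A)  = {0,2,3,4}
∂A     = {0,2,3}

open subsets of A: ∅, {4}; so int(A) = {4}
closure: X∖int(X∖A) = X∖{1} = {0,2,3,4}
∂A = {0,2,3,4} minus {4} = {0,2,3}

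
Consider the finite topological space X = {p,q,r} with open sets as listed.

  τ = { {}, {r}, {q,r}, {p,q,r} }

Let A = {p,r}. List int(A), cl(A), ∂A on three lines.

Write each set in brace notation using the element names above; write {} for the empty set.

U open, U⊆A: {}, {r}. int(A) = ⋃ = {r}
X∖A={q}, int(X∖A)={}, hence cl(A)={p,q,r}
∂A: remove int from cl → {p,q}

int(A) = {r}
cl(A)  = {p,q,r}
∂A     = {p,q}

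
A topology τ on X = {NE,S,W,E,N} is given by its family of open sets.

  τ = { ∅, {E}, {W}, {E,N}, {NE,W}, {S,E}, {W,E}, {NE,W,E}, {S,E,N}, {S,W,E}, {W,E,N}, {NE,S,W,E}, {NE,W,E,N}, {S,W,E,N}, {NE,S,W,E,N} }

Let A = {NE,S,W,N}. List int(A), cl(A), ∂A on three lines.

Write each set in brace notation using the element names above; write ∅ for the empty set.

int(A) = {NE,W}
cl(A)  = {NE,S,W,N}
∂A     = {S,N}

open subsets of A: ∅, {W}, {NE,W}; so int(A) = {NE,W}
closure: X∖int(X∖A) = X∖{E} = {NE,S,W,N}
∂A = {NE,S,W,N} minus {NE,W} = {S,N}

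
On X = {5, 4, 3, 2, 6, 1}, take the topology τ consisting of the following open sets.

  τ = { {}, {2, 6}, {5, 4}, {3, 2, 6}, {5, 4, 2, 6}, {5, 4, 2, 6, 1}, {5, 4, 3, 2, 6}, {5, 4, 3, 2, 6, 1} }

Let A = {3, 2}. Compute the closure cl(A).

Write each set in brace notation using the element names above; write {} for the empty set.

{3, 2, 6, 1}

closure: X∖int(X∖A) = X∖{5, 4} = {3, 2, 6, 1}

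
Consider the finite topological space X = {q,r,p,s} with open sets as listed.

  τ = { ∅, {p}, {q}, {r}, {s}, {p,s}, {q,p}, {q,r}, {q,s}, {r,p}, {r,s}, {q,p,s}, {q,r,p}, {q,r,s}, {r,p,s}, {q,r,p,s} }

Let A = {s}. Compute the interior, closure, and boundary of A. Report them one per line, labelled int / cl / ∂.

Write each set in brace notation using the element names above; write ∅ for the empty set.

int(A) = {s}
cl(A)  = {s}
∂A     = ∅

opens ⊆ A: ∅, {s}; union → int = {s}
complement {q,r,p}; its interior {q,r,p}; cl(A) = X∖{q,r,p} = {s}
boundary = {s} ∖ {s} = ∅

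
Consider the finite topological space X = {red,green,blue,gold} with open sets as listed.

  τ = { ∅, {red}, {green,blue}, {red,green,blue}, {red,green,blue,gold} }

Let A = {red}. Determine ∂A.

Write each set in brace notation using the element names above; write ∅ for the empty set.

{gold}

opens ⊆ A: ∅, {red}; union → int = {red}
complement {green,blue,gold}; its interior {green,blue}; cl(A) = X∖{green,blue} = {red,gold}
boundary = {red,gold} ∖ {red} = {gold}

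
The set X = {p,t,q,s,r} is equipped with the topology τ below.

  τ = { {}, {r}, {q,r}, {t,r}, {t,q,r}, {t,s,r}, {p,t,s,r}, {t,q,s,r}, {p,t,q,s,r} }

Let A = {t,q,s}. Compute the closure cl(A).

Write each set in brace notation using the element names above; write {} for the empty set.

{p,t,q,s}

cl via duality: int({p,r}) = {r}, so X∖{r} = {p,t,q,s}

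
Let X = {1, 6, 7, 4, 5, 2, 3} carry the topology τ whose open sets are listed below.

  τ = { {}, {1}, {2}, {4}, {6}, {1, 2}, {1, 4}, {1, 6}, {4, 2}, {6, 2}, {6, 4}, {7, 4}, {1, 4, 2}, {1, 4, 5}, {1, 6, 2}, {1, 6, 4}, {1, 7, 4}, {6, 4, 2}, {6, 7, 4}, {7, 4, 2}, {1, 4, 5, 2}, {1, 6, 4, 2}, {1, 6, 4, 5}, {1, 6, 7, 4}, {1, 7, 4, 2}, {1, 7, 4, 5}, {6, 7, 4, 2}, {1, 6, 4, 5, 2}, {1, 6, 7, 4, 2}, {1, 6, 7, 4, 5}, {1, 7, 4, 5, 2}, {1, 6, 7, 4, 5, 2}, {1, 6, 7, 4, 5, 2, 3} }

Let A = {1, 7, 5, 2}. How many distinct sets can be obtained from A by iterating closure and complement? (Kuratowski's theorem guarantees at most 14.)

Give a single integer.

X∖A={6, 4, 3}, int(X∖A)={6, 4}, hence cl(A)={1, 7, 5, 2, 3}
Orbit (k=closure, c=complement):
  1. A     = {1, 7, 5, 2}
  2. kA    = {1, 7, 5, 2, 3}
  3. cA    = {6, 4, 3}
  4. ckA   = {6, 4}
  5. kcA   = {6, 7, 4, 5, 3}
  6. ckcA  = {1, 2}
  7. kckcA = {1, 5, 2, 3}
  8. ckckcA = {6, 7, 4}
(closed under both — stop)

8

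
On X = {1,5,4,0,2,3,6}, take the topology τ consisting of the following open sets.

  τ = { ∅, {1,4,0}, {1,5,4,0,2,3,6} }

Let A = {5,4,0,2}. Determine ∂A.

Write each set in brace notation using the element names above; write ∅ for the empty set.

{1,5,4,0,2,3,6}

open subsets of A: ∅; so int(A) = ∅
closure: X∖int(X∖A) = X∖∅ = {1,5,4,0,2,3,6}
∂A = {1,5,4,0,2,3,6} minus ∅ = {1,5,4,0,2,3,6}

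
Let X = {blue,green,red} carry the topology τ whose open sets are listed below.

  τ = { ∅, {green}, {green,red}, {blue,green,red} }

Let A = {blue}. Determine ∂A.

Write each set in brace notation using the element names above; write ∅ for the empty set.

opens ⊆ A: ∅; union → int = ∅
complement {green,red}; its interior {green,red}; cl(A) = X∖{green,red} = {blue}
boundary = {blue} ∖ ∅ = {blue}

{blue}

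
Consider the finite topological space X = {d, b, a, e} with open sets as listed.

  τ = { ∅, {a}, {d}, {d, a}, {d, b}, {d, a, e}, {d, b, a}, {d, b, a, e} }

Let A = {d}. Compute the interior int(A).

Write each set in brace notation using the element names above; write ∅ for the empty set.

interior: largest open inside A is {d} (from ∅, {d})

{d}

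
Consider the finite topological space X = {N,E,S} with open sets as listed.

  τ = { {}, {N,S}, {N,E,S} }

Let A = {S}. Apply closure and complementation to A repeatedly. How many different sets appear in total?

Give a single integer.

4

cl via duality: int({N,E}) = {}, so X∖{} = {N,E,S}
Write k for closure, c for complement:
  1. A     = {S}
  2. kA    = {N,E,S}
  3. cA    = {N,E}
  4. ckA   = {}
applying k or c yields no new set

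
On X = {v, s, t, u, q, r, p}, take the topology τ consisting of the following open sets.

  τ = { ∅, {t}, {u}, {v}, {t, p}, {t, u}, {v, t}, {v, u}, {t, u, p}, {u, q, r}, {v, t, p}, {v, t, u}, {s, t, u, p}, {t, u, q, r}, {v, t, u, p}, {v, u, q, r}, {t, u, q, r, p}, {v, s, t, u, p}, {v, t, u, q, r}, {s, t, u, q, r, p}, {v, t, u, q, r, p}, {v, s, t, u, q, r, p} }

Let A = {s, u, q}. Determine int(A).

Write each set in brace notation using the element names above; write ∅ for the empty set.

interior: largest open inside A is {u} (from ∅, {u})

{u}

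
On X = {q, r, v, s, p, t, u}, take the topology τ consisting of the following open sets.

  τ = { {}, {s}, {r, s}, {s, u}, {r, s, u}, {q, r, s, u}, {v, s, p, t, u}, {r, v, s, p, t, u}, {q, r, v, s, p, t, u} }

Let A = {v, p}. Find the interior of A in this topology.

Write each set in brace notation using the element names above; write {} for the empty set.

{}

open subsets of A: {}; so int(A) = {}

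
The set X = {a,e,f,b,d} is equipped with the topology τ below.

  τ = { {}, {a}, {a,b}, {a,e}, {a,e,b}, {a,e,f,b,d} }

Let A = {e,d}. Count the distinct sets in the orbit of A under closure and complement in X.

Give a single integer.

cl via duality: int({a,f,b}) = {a,b}, so X∖{a,b} = {e,f,d}
Write k for closure, c for complement:
  1. A     = {e,d}
  2. kA    = {e,f,d}
  3. cA    = {a,f,b}
  4. ckA   = {a,b}
  5. kcA   = {a,e,f,b,d}
  6. ckcA  = {}
applying k or c yields no new set

6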